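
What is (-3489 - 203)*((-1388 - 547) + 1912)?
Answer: 84916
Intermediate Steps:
(-3489 - 203)*((-1388 - 547) + 1912) = -3692*(-1935 + 1912) = -3692*(-23) = 84916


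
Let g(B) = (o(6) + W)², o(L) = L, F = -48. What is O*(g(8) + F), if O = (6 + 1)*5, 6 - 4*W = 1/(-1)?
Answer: 6755/16 ≈ 422.19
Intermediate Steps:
W = 7/4 (W = 3/2 - 1/(4*(-1)) = 3/2 - (-1)/4 = 3/2 - ¼*(-1) = 3/2 + ¼ = 7/4 ≈ 1.7500)
g(B) = 961/16 (g(B) = (6 + 7/4)² = (31/4)² = 961/16)
O = 35 (O = 7*5 = 35)
O*(g(8) + F) = 35*(961/16 - 48) = 35*(193/16) = 6755/16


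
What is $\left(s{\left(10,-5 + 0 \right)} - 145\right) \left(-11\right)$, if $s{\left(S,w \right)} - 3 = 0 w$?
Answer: $1562$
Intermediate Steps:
$s{\left(S,w \right)} = 3$ ($s{\left(S,w \right)} = 3 + 0 w = 3 + 0 = 3$)
$\left(s{\left(10,-5 + 0 \right)} - 145\right) \left(-11\right) = \left(3 - 145\right) \left(-11\right) = \left(-142\right) \left(-11\right) = 1562$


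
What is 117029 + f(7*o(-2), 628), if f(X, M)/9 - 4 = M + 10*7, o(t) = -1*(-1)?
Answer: 123347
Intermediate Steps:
o(t) = 1
f(X, M) = 666 + 9*M (f(X, M) = 36 + 9*(M + 10*7) = 36 + 9*(M + 70) = 36 + 9*(70 + M) = 36 + (630 + 9*M) = 666 + 9*M)
117029 + f(7*o(-2), 628) = 117029 + (666 + 9*628) = 117029 + (666 + 5652) = 117029 + 6318 = 123347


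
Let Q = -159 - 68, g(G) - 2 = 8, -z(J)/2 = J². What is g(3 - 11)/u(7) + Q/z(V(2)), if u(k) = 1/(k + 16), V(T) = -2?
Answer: 2067/8 ≈ 258.38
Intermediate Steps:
u(k) = 1/(16 + k)
z(J) = -2*J²
g(G) = 10 (g(G) = 2 + 8 = 10)
Q = -227
g(3 - 11)/u(7) + Q/z(V(2)) = 10/(1/(16 + 7)) - 227/((-2*(-2)²)) = 10/(1/23) - 227/((-2*4)) = 10/(1/23) - 227/(-8) = 10*23 - 227*(-⅛) = 230 + 227/8 = 2067/8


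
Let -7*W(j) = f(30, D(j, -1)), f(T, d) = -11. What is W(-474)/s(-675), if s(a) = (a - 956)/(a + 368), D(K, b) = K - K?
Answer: 3377/11417 ≈ 0.29579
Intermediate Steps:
D(K, b) = 0
W(j) = 11/7 (W(j) = -⅐*(-11) = 11/7)
s(a) = (-956 + a)/(368 + a)
W(-474)/s(-675) = 11/(7*(((-956 - 675)/(368 - 675)))) = 11/(7*((-1631/(-307)))) = 11/(7*((-1/307*(-1631)))) = 11/(7*(1631/307)) = (11/7)*(307/1631) = 3377/11417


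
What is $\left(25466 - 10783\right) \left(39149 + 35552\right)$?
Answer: $1096834783$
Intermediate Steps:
$\left(25466 - 10783\right) \left(39149 + 35552\right) = \left(25466 + \left(\left(-6473 + 7702\right) - 12012\right)\right) 74701 = \left(25466 + \left(1229 - 12012\right)\right) 74701 = \left(25466 - 10783\right) 74701 = 14683 \cdot 74701 = 1096834783$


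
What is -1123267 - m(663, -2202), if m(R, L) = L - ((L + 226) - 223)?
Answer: -1123264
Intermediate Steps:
m(R, L) = -3 (m(R, L) = L - ((226 + L) - 223) = L - (3 + L) = L + (-3 - L) = -3)
-1123267 - m(663, -2202) = -1123267 - 1*(-3) = -1123267 + 3 = -1123264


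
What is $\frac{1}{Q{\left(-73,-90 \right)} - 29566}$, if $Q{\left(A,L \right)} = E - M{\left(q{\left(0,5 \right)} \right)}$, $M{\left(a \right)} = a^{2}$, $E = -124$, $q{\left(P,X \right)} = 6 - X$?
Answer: $- \frac{1}{29691} \approx -3.368 \cdot 10^{-5}$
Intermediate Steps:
$Q{\left(A,L \right)} = -125$ ($Q{\left(A,L \right)} = -124 - \left(6 - 5\right)^{2} = -124 - 1^{2} = -124 - 1 = -125$)
$\frac{1}{Q{\left(-73,-90 \right)} - 29566} = \frac{1}{-125 - 29566} = \frac{1}{-29691} = - \frac{1}{29691}$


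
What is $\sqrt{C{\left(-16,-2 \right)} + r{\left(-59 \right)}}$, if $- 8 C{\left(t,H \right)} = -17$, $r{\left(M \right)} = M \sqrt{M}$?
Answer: $\frac{\sqrt{34 - 944 i \sqrt{59}}}{4} \approx 15.088 - 15.018 i$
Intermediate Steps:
$r{\left(M \right)} = M^{\frac{3}{2}}$
$C{\left(t,H \right)} = \frac{17}{8}$ ($C{\left(t,H \right)} = \left(- \frac{1}{8}\right) \left(-17\right) = \frac{17}{8}$)
$\sqrt{C{\left(-16,-2 \right)} + r{\left(-59 \right)}} = \sqrt{\frac{17}{8} + \left(-59\right)^{\frac{3}{2}}} = \sqrt{\frac{17}{8} - 59 i \sqrt{59}}$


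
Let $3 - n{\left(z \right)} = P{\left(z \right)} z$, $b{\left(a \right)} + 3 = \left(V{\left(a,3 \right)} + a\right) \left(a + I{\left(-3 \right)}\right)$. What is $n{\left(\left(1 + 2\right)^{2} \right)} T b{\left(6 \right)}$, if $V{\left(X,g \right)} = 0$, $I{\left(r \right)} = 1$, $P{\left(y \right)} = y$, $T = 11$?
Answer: $-33462$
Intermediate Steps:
$b{\left(a \right)} = -3 + a \left(1 + a\right)$ ($b{\left(a \right)} = -3 + \left(0 + a\right) \left(a + 1\right) = -3 + a \left(1 + a\right)$)
$n{\left(z \right)} = 3 - z^{2}$ ($n{\left(z \right)} = 3 - z z = 3 - z^{2}$)
$n{\left(\left(1 + 2\right)^{2} \right)} T b{\left(6 \right)} = \left(3 - \left(\left(1 + 2\right)^{2}\right)^{2}\right) 11 \left(-3 + 6 + 6^{2}\right) = \left(3 - \left(3^{2}\right)^{2}\right) 11 \left(-3 + 6 + 36\right) = \left(3 - 9^{2}\right) 11 \cdot 39 = \left(3 - 81\right) 11 \cdot 39 = \left(-78\right) 11 \cdot 39 = \left(-858\right) 39 = -33462$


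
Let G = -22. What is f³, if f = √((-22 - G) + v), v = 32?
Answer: 128*√2 ≈ 181.02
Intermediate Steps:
f = 4*√2 (f = √((-22 - 1*(-22)) + 32) = √((-22 + 22) + 32) = √(0 + 32) = √32 = 4*√2 ≈ 5.6569)
f³ = (4*√2)³ = 128*√2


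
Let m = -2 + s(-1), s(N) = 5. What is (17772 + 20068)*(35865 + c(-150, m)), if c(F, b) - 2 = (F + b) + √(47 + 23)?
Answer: 1351644800 + 37840*√70 ≈ 1.3520e+9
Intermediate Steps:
m = 3 (m = -2 + 5 = 3)
c(F, b) = 2 + F + b + √70 (c(F, b) = 2 + ((F + b) + √(47 + 23)) = 2 + ((F + b) + √70) = 2 + (F + b + √70) = 2 + F + b + √70)
(17772 + 20068)*(35865 + c(-150, m)) = (17772 + 20068)*(35865 + (2 - 150 + 3 + √70)) = 37840*(35865 + (-145 + √70)) = 37840*(35720 + √70) = 1351644800 + 37840*√70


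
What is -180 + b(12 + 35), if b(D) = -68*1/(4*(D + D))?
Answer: -16937/94 ≈ -180.18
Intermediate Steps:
b(D) = -17/(2*D) (b(D) = -68*1/(8*D) = -17/(2*D))
-180 + b(12 + 35) = -180 - 17/(2*(12 + 35)) = -180 - 17/2/47 = -180 - 17/2*1/47 = -180 - 17/94 = -16937/94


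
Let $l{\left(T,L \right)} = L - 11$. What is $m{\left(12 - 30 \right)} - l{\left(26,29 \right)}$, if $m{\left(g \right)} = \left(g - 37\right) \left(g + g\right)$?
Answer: $1962$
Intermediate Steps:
$l{\left(T,L \right)} = -11 + L$
$m{\left(g \right)} = 2 g \left(-37 + g\right)$ ($m{\left(g \right)} = \left(-37 + g\right) 2 g = 2 g \left(-37 + g\right)$)
$m{\left(12 - 30 \right)} - l{\left(26,29 \right)} = 2 \left(12 - 30\right) \left(-37 + \left(12 - 30\right)\right) - \left(-11 + 29\right) = 2 \left(-18\right) \left(-37 - 18\right) - 18 = 2 \left(-18\right) \left(-55\right) - 18 = 1980 - 18 = 1962$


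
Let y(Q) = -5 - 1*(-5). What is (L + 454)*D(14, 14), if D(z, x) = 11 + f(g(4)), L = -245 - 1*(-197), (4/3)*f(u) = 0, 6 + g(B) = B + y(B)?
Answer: 4466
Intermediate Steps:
y(Q) = 0 (y(Q) = -5 + 5 = 0)
g(B) = -6 + B (g(B) = -6 + (B + 0) = -6 + B)
f(u) = 0 (f(u) = (¾)*0 = 0)
L = -48 (L = -245 + 197 = -48)
D(z, x) = 11 (D(z, x) = 11 + 0 = 11)
(L + 454)*D(14, 14) = (-48 + 454)*11 = 406*11 = 4466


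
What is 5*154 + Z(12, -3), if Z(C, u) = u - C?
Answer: 755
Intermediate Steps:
5*154 + Z(12, -3) = 5*154 + (-3 - 1*12) = 770 + (-3 - 12) = 770 - 15 = 755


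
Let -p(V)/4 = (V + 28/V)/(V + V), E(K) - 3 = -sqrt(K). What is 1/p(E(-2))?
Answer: (-7*I - 6*sqrt(2))/(2*(6*sqrt(2) + 35*I)) ≈ -0.12221 + 0.091591*I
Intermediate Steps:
E(K) = 3 - sqrt(K)
p(V) = -2*(V + 28/V)/V (p(V) = -4*(V + 28/V)/(V + V) = -4*(V + 28/V)/(2*V) = -4*(V + 28/V)*1/(2*V) = -2*(V + 28/V)/V)
1/p(E(-2)) = 1/(-2 - 56/(3 - sqrt(-2))**2) = 1/(-2 - 56/(3 - I*sqrt(2))**2)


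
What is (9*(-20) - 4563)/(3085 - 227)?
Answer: -4743/2858 ≈ -1.6596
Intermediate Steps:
(9*(-20) - 4563)/(3085 - 227) = (-180 - 4563)/2858 = -4743*1/2858 = -4743/2858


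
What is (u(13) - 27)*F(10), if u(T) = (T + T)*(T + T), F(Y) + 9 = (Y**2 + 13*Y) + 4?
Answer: 146025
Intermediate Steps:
F(Y) = -5 + Y**2 + 13*Y (F(Y) = -9 + ((Y**2 + 13*Y) + 4) = -9 + (4 + Y**2 + 13*Y) = -5 + Y**2 + 13*Y)
u(T) = 4*T**2 (u(T) = (2*T)*(2*T) = 4*T**2)
(u(13) - 27)*F(10) = (4*13**2 - 27)*(-5 + 10**2 + 13*10) = (4*169 - 27)*(-5 + 100 + 130) = (676 - 27)*225 = 649*225 = 146025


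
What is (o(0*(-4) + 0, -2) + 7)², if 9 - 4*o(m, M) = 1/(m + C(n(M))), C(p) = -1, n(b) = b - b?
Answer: 361/4 ≈ 90.250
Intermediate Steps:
n(b) = 0
o(m, M) = 9/4 - 1/(4*(-1 + m)) (o(m, M) = 9/4 - 1/(4*(m - 1)) = 9/4 - 1/(4*(-1 + m)))
(o(0*(-4) + 0, -2) + 7)² = ((-10 + 9*(0*(-4) + 0))/(4*(-1 + (0*(-4) + 0))) + 7)² = ((-10 + 9*(0 + 0))/(4*(-1 + (0 + 0))) + 7)² = ((-10 + 9*0)/(4*(-1 + 0)) + 7)² = ((¼)*(-10 + 0)/(-1) + 7)² = ((¼)*(-1)*(-10) + 7)² = (5/2 + 7)² = (19/2)² = 361/4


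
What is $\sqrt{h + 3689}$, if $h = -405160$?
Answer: $i \sqrt{401471} \approx 633.62 i$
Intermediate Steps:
$\sqrt{h + 3689} = \sqrt{-405160 + 3689} = \sqrt{-401471} = i \sqrt{401471}$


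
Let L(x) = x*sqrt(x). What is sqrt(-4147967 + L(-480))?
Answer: sqrt(-4147967 - 1920*I*sqrt(30)) ≈ 2.582 - 2036.7*I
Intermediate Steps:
L(x) = x**(3/2)
sqrt(-4147967 + L(-480)) = sqrt(-4147967 + (-480)**(3/2)) = sqrt(-4147967 - 1920*I*sqrt(30))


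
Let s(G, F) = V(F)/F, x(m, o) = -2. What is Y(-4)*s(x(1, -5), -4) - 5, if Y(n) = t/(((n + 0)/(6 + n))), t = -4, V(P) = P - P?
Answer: -5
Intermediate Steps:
V(P) = 0
s(G, F) = 0 (s(G, F) = 0/F = 0)
Y(n) = -4*(6 + n)/n (Y(n) = -4*(6 + n)/(n + 0) = -4*(6 + n)/n)
Y(-4)*s(x(1, -5), -4) - 5 = (-4 - 24/(-4))*0 - 5 = (-4 - 24*(-1/4))*0 - 5 = (-4 + 6)*0 - 5 = 2*0 - 5 = 0 - 5 = -5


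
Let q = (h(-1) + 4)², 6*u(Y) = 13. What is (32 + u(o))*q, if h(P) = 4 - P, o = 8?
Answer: 5535/2 ≈ 2767.5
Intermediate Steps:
u(Y) = 13/6 (u(Y) = (⅙)*13 = 13/6)
q = 81 (q = ((4 - 1*(-1)) + 4)² = ((4 + 1) + 4)² = (5 + 4)² = 9² = 81)
(32 + u(o))*q = (32 + 13/6)*81 = (205/6)*81 = 5535/2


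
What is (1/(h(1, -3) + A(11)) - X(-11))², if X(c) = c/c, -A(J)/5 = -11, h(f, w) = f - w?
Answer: 3364/3481 ≈ 0.96639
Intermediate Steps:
A(J) = 55 (A(J) = -5*(-11) = 55)
X(c) = 1
(1/(h(1, -3) + A(11)) - X(-11))² = (1/((1 - 1*(-3)) + 55) - 1*1)² = (1/((1 + 3) + 55) - 1)² = (1/(4 + 55) - 1)² = (1/59 - 1)² = (-58/59)² = 3364/3481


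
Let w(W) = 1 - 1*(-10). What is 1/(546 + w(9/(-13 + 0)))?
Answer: 1/557 ≈ 0.0017953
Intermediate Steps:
w(W) = 11 (w(W) = 1 + 10 = 11)
1/(546 + w(9/(-13 + 0))) = 1/(546 + 11) = 1/557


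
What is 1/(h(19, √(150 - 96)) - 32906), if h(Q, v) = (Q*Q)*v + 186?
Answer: -16360/531780533 - 1083*√6/1063561066 ≈ -3.3259e-5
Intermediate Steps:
h(Q, v) = 186 + v*Q² (h(Q, v) = Q²*v + 186 = v*Q² + 186 = 186 + v*Q²)
1/(h(19, √(150 - 96)) - 32906) = 1/((186 + √(150 - 96)*19²) - 32906) = 1/((186 + √54*361) - 32906) = 1/((186 + (3*√6)*361) - 32906) = 1/((186 + 1083*√6) - 32906) = 1/(-32720 + 1083*√6)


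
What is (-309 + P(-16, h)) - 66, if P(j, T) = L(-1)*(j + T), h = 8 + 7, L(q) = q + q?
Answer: -373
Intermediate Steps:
L(q) = 2*q
h = 15
P(j, T) = -2*T - 2*j (P(j, T) = (2*(-1))*(j + T) = -2*(T + j) = -2*T - 2*j)
(-309 + P(-16, h)) - 66 = (-309 + (-2*15 - 2*(-16))) - 66 = (-309 + (-30 + 32)) - 66 = (-309 + 2) - 66 = -307 - 66 = -373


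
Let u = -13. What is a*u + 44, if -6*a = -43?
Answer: -295/6 ≈ -49.167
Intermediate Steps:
a = 43/6 (a = -1/6*(-43) = 43/6 ≈ 7.1667)
a*u + 44 = (43/6)*(-13) + 44 = -559/6 + 44 = -295/6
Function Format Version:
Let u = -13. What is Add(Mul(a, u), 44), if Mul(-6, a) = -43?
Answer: Rational(-295, 6) ≈ -49.167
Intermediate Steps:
a = Rational(43, 6) (a = Mul(Rational(-1, 6), -43) = Rational(43, 6) ≈ 7.1667)
Add(Mul(a, u), 44) = Add(Mul(Rational(43, 6), -13), 44) = Add(Rational(-559, 6), 44) = Rational(-295, 6)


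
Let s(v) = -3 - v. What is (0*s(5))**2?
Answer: 0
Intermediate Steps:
(0*s(5))**2 = (0*(-3 - 1*5))**2 = (0*(-3 - 5))**2 = (0*(-8))**2 = 0**2 = 0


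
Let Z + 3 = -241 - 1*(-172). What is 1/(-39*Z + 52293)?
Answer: 1/55101 ≈ 1.8148e-5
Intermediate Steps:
Z = -72 (Z = -3 + (-241 - 1*(-172)) = -3 + (-241 + 172) = -3 - 69 = -72)
1/(-39*Z + 52293) = 1/(-39*(-72) + 52293) = 1/(2808 + 52293) = 1/55101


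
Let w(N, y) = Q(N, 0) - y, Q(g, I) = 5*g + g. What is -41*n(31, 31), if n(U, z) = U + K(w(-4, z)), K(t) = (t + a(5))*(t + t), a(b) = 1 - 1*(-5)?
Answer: -222261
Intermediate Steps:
Q(g, I) = 6*g
a(b) = 6 (a(b) = 1 + 5 = 6)
w(N, y) = -y + 6*N (w(N, y) = 6*N - y = -y + 6*N)
K(t) = 2*t*(6 + t) (K(t) = (t + 6)*(t + t) = (6 + t)*(2*t) = 2*t*(6 + t))
n(U, z) = U + 2*(-24 - z)*(-18 - z) (n(U, z) = U + 2*(-z + 6*(-4))*(6 + (-z + 6*(-4))) = U + 2*(-z - 24)*(6 + (-z - 24)) = U + 2*(-24 - z)*(6 + (-24 - z)) = U + 2*(-24 - z)*(-18 - z))
-41*n(31, 31) = -41*(31 + 2*(18 + 31)*(24 + 31)) = -41*(31 + 2*49*55) = -41*(31 + 5390) = -41*5421 = -222261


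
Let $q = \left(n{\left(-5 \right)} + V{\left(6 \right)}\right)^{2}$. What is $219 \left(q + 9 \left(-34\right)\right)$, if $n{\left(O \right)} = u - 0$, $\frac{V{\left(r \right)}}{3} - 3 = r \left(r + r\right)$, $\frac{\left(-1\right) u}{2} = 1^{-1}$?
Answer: $10823637$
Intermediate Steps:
$u = -2$ ($u = - \frac{2}{1} = \left(-2\right) 1 = -2$)
$V{\left(r \right)} = 9 + 6 r^{2}$ ($V{\left(r \right)} = 9 + 3 r \left(r + r\right) = 9 + 3 r 2 r = 9 + 3 \cdot 2 r^{2} = 9 + 6 r^{2}$)
$n{\left(O \right)} = -2$ ($n{\left(O \right)} = -2 - 0 = -2 + 0 = -2$)
$q = 49729$ ($q = \left(-2 + \left(9 + 6 \cdot 6^{2}\right)\right)^{2} = \left(-2 + \left(9 + 6 \cdot 36\right)\right)^{2} = \left(-2 + \left(9 + 216\right)\right)^{2} = \left(-2 + 225\right)^{2} = 223^{2} = 49729$)
$219 \left(q + 9 \left(-34\right)\right) = 219 \left(49729 + 9 \left(-34\right)\right) = 219 \left(49729 - 306\right) = 219 \cdot 49423 = 10823637$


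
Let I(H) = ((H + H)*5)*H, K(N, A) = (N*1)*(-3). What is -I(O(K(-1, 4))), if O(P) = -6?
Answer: -360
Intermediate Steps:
K(N, A) = -3*N (K(N, A) = N*(-3) = -3*N)
I(H) = 10*H**2 (I(H) = ((2*H)*5)*H = (10*H)*H = 10*H**2)
-I(O(K(-1, 4))) = -10*(-6)**2 = -10*36 = -1*360 = -360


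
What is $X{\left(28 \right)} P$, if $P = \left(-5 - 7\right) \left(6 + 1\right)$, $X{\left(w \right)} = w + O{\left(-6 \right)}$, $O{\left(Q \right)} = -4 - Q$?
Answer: $-2520$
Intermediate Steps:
$X{\left(w \right)} = 2 + w$ ($X{\left(w \right)} = w - -2 = w + \left(-4 + 6\right) = w + 2 = 2 + w$)
$P = -84$ ($P = \left(-12\right) 7 = -84$)
$X{\left(28 \right)} P = \left(2 + 28\right) \left(-84\right) = 30 \left(-84\right) = -2520$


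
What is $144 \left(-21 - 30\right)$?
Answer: $-7344$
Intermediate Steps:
$144 \left(-21 - 30\right) = 144 \left(-51\right) = -7344$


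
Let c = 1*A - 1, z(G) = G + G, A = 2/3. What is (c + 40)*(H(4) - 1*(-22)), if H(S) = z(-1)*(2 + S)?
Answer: 1190/3 ≈ 396.67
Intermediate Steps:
A = ⅔ (A = 2*(⅓) = ⅔ ≈ 0.66667)
z(G) = 2*G
H(S) = -4 - 2*S (H(S) = (2*(-1))*(2 + S) = -2*(2 + S) = -4 - 2*S)
c = -⅓ (c = 1*(⅔) - 1 = ⅔ - 1 = -⅓ ≈ -0.33333)
(c + 40)*(H(4) - 1*(-22)) = (-⅓ + 40)*((-4 - 2*4) - 1*(-22)) = 119*((-4 - 8) + 22)/3 = 119*(-12 + 22)/3 = (119/3)*10 = 1190/3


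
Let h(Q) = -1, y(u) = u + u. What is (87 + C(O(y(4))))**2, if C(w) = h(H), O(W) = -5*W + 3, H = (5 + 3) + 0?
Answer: 7396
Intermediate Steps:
y(u) = 2*u
H = 8 (H = 8 + 0 = 8)
O(W) = 3 - 5*W
C(w) = -1
(87 + C(O(y(4))))**2 = (87 - 1)**2 = 86**2 = 7396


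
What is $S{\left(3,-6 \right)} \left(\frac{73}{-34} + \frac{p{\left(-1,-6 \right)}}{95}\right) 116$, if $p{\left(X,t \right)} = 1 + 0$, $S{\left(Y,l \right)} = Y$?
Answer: $- \frac{1200774}{1615} \approx -743.51$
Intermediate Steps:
$p{\left(X,t \right)} = 1$
$S{\left(3,-6 \right)} \left(\frac{73}{-34} + \frac{p{\left(-1,-6 \right)}}{95}\right) 116 = 3 \left(\frac{73}{-34} + 1 \cdot \frac{1}{95}\right) 116 = 3 \left(73 \left(- \frac{1}{34}\right) + 1 \cdot \frac{1}{95}\right) 116 = 3 \left(- \frac{73}{34} + \frac{1}{95}\right) 116 = 3 \left(- \frac{6901}{3230}\right) 116 = \left(- \frac{20703}{3230}\right) 116 = - \frac{1200774}{1615}$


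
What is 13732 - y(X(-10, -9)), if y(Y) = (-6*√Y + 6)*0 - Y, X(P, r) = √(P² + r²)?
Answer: 13732 + √181 ≈ 13745.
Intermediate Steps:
y(Y) = -Y (y(Y) = (6 - 6*√Y)*0 - Y = 0 - Y = -Y)
13732 - y(X(-10, -9)) = 13732 - (-1)*√((-10)² + (-9)²) = 13732 - (-1)*√(100 + 81) = 13732 - (-1)*√181 = 13732 + √181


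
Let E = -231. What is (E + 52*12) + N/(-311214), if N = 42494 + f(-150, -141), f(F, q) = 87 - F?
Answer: 122264371/311214 ≈ 392.86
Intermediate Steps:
N = 42731 (N = 42494 + (87 - 1*(-150)) = 42494 + (87 + 150) = 42494 + 237 = 42731)
(E + 52*12) + N/(-311214) = (-231 + 52*12) + 42731/(-311214) = (-231 + 624) + 42731*(-1/311214) = 393 - 42731/311214 = 122264371/311214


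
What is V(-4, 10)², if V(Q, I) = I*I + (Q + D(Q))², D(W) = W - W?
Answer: 13456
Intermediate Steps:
D(W) = 0
V(Q, I) = I² + Q² (V(Q, I) = I*I + (Q + 0)² = I² + Q²)
V(-4, 10)² = (10² + (-4)²)² = (100 + 16)² = 116² = 13456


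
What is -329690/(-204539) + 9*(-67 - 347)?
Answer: -761782624/204539 ≈ -3724.4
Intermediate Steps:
-329690/(-204539) + 9*(-67 - 347) = -329690*(-1/204539) + 9*(-414) = 329690/204539 - 3726 = -761782624/204539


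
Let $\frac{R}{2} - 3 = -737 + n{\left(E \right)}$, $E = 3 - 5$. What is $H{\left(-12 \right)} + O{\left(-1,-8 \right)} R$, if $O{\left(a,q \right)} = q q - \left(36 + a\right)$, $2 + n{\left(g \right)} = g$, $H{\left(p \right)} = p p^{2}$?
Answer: $-44532$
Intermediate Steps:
$E = -2$
$H{\left(p \right)} = p^{3}$
$n{\left(g \right)} = -2 + g$
$R = -1476$ ($R = 6 + 2 \left(-737 - 4\right) = 6 + 2 \left(-741\right) = 6 - 1482 = -1476$)
$O{\left(a,q \right)} = -36 + q^{2} - a$ ($O{\left(a,q \right)} = q^{2} - \left(36 + a\right) = -36 + q^{2} - a$)
$H{\left(-12 \right)} + O{\left(-1,-8 \right)} R = \left(-12\right)^{3} + \left(-36 + \left(-8\right)^{2} - -1\right) \left(-1476\right) = -1728 + \left(-36 + 64 + 1\right) \left(-1476\right) = -1728 + 29 \left(-1476\right) = -1728 - 42804 = -44532$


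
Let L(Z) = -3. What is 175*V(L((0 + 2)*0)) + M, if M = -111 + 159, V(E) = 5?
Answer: 923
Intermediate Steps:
M = 48
175*V(L((0 + 2)*0)) + M = 175*5 + 48 = 875 + 48 = 923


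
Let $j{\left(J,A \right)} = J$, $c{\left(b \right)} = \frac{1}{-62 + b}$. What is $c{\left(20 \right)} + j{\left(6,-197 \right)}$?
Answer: $\frac{251}{42} \approx 5.9762$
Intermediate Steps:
$c{\left(20 \right)} + j{\left(6,-197 \right)} = \frac{1}{-62 + 20} + 6 = \frac{1}{-42} + 6 = - \frac{1}{42} + 6 = \frac{251}{42}$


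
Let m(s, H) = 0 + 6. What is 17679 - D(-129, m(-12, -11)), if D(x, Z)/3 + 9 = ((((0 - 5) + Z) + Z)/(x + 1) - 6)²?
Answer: 288293229/16384 ≈ 17596.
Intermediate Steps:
m(s, H) = 6
D(x, Z) = -27 + 3*(-6 + (-5 + 2*Z)/(1 + x))² (D(x, Z) = -27 + 3*((((0 - 5) + Z) + Z)/(x + 1) - 6)² = -27 + 3*(((-5 + Z) + Z)/(1 + x) - 6)² = -27 + 3*((-5 + 2*Z)/(1 + x) - 6)² = -27 + 3*(-6 + (-5 + 2*Z)/(1 + x))²)
17679 - D(-129, m(-12, -11)) = 17679 - (-27 + 3*(11 - 2*6 + 6*(-129))²/(1 - 129)²) = 17679 - (-27 + 3*(11 - 12 - 774)²/(-128)²) = 17679 - (-27 + 3*(1/16384)*(-775)²) = 17679 - (-27 + 3*(1/16384)*600625) = 17679 - (-27 + 1801875/16384) = 17679 - 1*1359507/16384 = 17679 - 1359507/16384 = 288293229/16384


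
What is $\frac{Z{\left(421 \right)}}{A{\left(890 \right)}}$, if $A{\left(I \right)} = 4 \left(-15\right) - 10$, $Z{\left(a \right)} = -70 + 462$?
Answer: $- \frac{28}{5} \approx -5.6$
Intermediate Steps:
$Z{\left(a \right)} = 392$
$A{\left(I \right)} = -70$ ($A{\left(I \right)} = -60 - 10 = -70$)
$\frac{Z{\left(421 \right)}}{A{\left(890 \right)}} = \frac{392}{-70} = 392 \left(- \frac{1}{70}\right) = - \frac{28}{5}$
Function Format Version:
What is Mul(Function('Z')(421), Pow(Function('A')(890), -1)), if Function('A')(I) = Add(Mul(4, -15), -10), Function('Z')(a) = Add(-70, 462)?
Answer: Rational(-28, 5) ≈ -5.6000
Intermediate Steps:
Function('Z')(a) = 392
Function('A')(I) = -70 (Function('A')(I) = Add(-60, -10) = -70)
Mul(Function('Z')(421), Pow(Function('A')(890), -1)) = Mul(392, Pow(-70, -1)) = Mul(392, Rational(-1, 70)) = Rational(-28, 5)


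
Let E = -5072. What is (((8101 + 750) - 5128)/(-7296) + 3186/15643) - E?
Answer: 192946367261/38043776 ≈ 5071.7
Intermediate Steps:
(((8101 + 750) - 5128)/(-7296) + 3186/15643) - E = (((8101 + 750) - 5128)/(-7296) + 3186/15643) - 1*(-5072) = ((8851 - 5128)*(-1/7296) + 3186*(1/15643)) + 5072 = (3723*(-1/7296) + 3186/15643) + 5072 = (-1241/2432 + 3186/15643) + 5072 = -11664611/38043776 + 5072 = 192946367261/38043776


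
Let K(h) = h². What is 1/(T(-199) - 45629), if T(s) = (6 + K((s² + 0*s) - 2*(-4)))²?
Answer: 1/2461362135563669140 ≈ 4.0628e-19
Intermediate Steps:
T(s) = (6 + (8 + s²)²)² (T(s) = (6 + ((s² + 0*s) - 2*(-4))²)² = (6 + ((s² + 0) + 8)²)² = (6 + (s² + 8)²)² = (6 + (8 + s²)²)²)
1/(T(-199) - 45629) = 1/((6 + (8 + (-199)²)²)² - 45629) = 1/((6 + (8 + 39601)²)² - 45629) = 1/((6 + 39609²)² - 45629) = 1/((6 + 1568872881)² - 45629) = 1/(1568872887² - 45629) = 1/(2461362135563714769 - 45629) = 1/2461362135563669140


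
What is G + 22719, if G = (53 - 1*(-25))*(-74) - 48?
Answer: 16899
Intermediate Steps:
G = -5820 (G = (53 + 25)*(-74) - 48 = 78*(-74) - 48 = -5772 - 48 = -5820)
G + 22719 = -5820 + 22719 = 16899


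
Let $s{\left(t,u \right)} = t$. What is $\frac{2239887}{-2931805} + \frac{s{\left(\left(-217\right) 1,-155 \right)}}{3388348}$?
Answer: $- \frac{7590152838361}{9933975608140} \approx -0.76406$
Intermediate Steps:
$\frac{2239887}{-2931805} + \frac{s{\left(\left(-217\right) 1,-155 \right)}}{3388348} = \frac{2239887}{-2931805} + \frac{\left(-217\right) 1}{3388348} = 2239887 \left(- \frac{1}{2931805}\right) - \frac{217}{3388348} = - \frac{2239887}{2931805} - \frac{217}{3388348} = - \frac{7590152838361}{9933975608140}$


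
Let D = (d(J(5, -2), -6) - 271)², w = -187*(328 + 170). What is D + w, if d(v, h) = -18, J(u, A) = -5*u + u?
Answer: -9605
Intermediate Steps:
w = -93126 (w = -187*498 = -93126)
J(u, A) = -4*u
D = 83521 (D = (-18 - 271)² = (-289)² = 83521)
D + w = 83521 - 93126 = -9605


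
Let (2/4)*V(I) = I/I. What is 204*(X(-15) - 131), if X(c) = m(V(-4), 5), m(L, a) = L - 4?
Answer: -27132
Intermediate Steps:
V(I) = 2 (V(I) = 2*(I/I) = 2*1 = 2)
m(L, a) = -4 + L
X(c) = -2 (X(c) = -4 + 2 = -2)
204*(X(-15) - 131) = 204*(-2 - 131) = 204*(-133) = -27132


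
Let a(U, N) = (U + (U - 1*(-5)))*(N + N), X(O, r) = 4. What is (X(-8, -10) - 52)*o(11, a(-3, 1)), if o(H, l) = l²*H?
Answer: -2112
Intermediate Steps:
a(U, N) = 2*N*(5 + 2*U) (a(U, N) = (U + (U + 5))*(2*N) = (U + (5 + U))*(2*N) = (5 + 2*U)*(2*N) = 2*N*(5 + 2*U))
o(H, l) = H*l²
(X(-8, -10) - 52)*o(11, a(-3, 1)) = (4 - 52)*(11*(2*1*(5 + 2*(-3)))²) = -528*(2*1*(5 - 6))² = -528*(2*1*(-1))² = -528*(-2)² = -528*4 = -48*44 = -2112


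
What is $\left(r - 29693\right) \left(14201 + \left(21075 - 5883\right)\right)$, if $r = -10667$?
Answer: $-1186301480$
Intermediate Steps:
$\left(r - 29693\right) \left(14201 + \left(21075 - 5883\right)\right) = \left(-10667 - 29693\right) \left(14201 + \left(21075 - 5883\right)\right) = - 40360 \left(14201 + 15192\right) = \left(-40360\right) 29393 = -1186301480$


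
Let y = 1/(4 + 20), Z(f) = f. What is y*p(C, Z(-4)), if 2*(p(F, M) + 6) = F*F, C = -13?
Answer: 157/48 ≈ 3.2708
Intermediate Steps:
p(F, M) = -6 + F²/2 (p(F, M) = -6 + (F*F)/2 = -6 + F²/2)
y = 1/24 ≈ 0.041667
y*p(C, Z(-4)) = (-6 + (½)*(-13)²)/24 = (-6 + (½)*169)/24 = (-6 + 169/2)/24 = (1/24)*(157/2) = 157/48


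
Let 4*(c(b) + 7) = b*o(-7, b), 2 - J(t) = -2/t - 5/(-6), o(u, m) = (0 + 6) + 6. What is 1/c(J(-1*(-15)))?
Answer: -10/31 ≈ -0.32258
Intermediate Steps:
o(u, m) = 12 (o(u, m) = 6 + 6 = 12)
J(t) = 7/6 + 2/t (J(t) = 2 - (-2/t - 5/(-6)) = 2 - (-2/t - 5*(-⅙)) = 2 - (-2/t + ⅚) = 2 - (⅚ - 2/t) = 2 + (-⅚ + 2/t) = 7/6 + 2/t)
c(b) = -7 + 3*b (c(b) = -7 + (b*12)/4 = -7 + (12*b)/4 = -7 + 3*b)
1/c(J(-1*(-15))) = 1/(-7 + 3*(7/6 + 2/((-1*(-15))))) = 1/(-7 + 3*(7/6 + 2/15)) = 1/(-7 + 3*(13/10)) = 1/(-7 + 39/10) = 1/(-31/10) = -10/31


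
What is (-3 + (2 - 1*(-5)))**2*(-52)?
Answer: -832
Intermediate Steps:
(-3 + (2 - 1*(-5)))**2*(-52) = (-3 + (2 + 5))**2*(-52) = (-3 + 7)**2*(-52) = 4**2*(-52) = 16*(-52) = -832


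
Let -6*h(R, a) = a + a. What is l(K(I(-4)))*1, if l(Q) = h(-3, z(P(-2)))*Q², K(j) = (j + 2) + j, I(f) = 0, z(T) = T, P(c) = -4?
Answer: 16/3 ≈ 5.3333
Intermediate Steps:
h(R, a) = -a/3 (h(R, a) = -(a + a)/6 = -a/3)
K(j) = 2 + 2*j (K(j) = (2 + j) + j = 2 + 2*j)
l(Q) = 4*Q²/3 (l(Q) = (-⅓*(-4))*Q² = 4*Q²/3)
l(K(I(-4)))*1 = (4*(2 + 2*0)²/3)*1 = (4*(2 + 0)²/3)*1 = ((4/3)*2²)*1 = ((4/3)*4)*1 = (16/3)*1 = 16/3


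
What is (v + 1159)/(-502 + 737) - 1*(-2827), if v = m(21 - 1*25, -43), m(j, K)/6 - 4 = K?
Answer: 133054/47 ≈ 2830.9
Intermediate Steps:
m(j, K) = 24 + 6*K
v = -234 (v = 24 + 6*(-43) = 24 - 258 = -234)
(v + 1159)/(-502 + 737) - 1*(-2827) = (-234 + 1159)/(-502 + 737) - 1*(-2827) = 925/235 + 2827 = 925*(1/235) + 2827 = 185/47 + 2827 = 133054/47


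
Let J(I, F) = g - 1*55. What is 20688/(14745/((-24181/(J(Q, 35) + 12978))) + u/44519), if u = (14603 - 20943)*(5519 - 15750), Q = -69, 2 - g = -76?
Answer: -22270920370032/6965791505915 ≈ -3.1972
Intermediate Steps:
g = 78 (g = 2 - 1*(-76) = 2 + 76 = 78)
u = 64864540 (u = -6340*(-10231) = 64864540)
J(I, F) = 23 (J(I, F) = 78 - 1*55 = 78 - 55 = 23)
20688/(14745/((-24181/(J(Q, 35) + 12978))) + u/44519) = 20688/(14745/((-24181/(23 + 12978))) + 64864540/44519) = 20688/(14745/((-24181/13001)) + 64864540*(1/44519)) = 20688/(14745/((-24181*1/13001)) + 64864540/44519) = 20688/(14745/(-24181/13001) + 64864540/44519) = 20688/(14745*(-13001/24181) + 64864540/44519) = 20688/(-191699745/24181 + 64864540/44519) = 20688/(-6965791505915/1076513939) = 20688*(-1076513939/6965791505915) = -22270920370032/6965791505915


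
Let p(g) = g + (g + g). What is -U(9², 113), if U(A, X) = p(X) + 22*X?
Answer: -2825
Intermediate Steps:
p(g) = 3*g (p(g) = g + 2*g = 3*g)
U(A, X) = 25*X (U(A, X) = 3*X + 22*X = 25*X)
-U(9², 113) = -25*113 = -1*2825 = -2825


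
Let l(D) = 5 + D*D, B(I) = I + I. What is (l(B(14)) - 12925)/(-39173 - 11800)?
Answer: 12136/50973 ≈ 0.23809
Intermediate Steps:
B(I) = 2*I
l(D) = 5 + D²
(l(B(14)) - 12925)/(-39173 - 11800) = ((5 + (2*14)²) - 12925)/(-39173 - 11800) = ((5 + 28²) - 12925)/(-50973) = ((5 + 784) - 12925)*(-1/50973) = (789 - 12925)*(-1/50973) = -12136*(-1/50973) = 12136/50973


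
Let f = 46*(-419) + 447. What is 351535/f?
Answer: -351535/18827 ≈ -18.672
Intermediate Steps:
f = -18827 (f = -19274 + 447 = -18827)
351535/f = 351535/(-18827) = 351535*(-1/18827) = -351535/18827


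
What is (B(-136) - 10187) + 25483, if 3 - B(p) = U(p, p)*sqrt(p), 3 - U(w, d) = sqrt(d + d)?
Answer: 15299 - 136*sqrt(2) - 6*I*sqrt(34) ≈ 15107.0 - 34.986*I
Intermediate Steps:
U(w, d) = 3 - sqrt(2)*sqrt(d) (U(w, d) = 3 - sqrt(d + d) = 3 - sqrt(2*d) = 3 - sqrt(2)*sqrt(d))
B(p) = 3 - sqrt(p)*(3 - sqrt(2)*sqrt(p)) (B(p) = 3 - (3 - sqrt(2)*sqrt(p))*sqrt(p) = 3 - sqrt(p)*(3 - sqrt(2)*sqrt(p)))
(B(-136) - 10187) + 25483 = ((3 - 6*I*sqrt(34) - 136*sqrt(2)) - 10187) + 25483 = ((3 - 136*sqrt(2) - 6*I*sqrt(34)) - 10187) + 25483 = (-10184 - 136*sqrt(2) - 6*I*sqrt(34)) + 25483 = 15299 - 136*sqrt(2) - 6*I*sqrt(34)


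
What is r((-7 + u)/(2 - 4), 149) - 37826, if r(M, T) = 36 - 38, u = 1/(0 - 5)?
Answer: -37828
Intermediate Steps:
u = -1/5 (u = 1/(-5) = -1/5 ≈ -0.20000)
r(M, T) = -2
r((-7 + u)/(2 - 4), 149) - 37826 = -2 - 37826 = -37828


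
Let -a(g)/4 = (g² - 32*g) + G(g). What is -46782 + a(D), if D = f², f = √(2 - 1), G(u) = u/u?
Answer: -46662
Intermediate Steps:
G(u) = 1
f = 1 (f = √1 = 1)
D = 1 (D = 1² = 1)
a(g) = -4 - 4*g² + 128*g (a(g) = -4*((g² - 32*g) + 1) = -4*(1 + g² - 32*g) = -4 - 4*g² + 128*g)
-46782 + a(D) = -46782 + (-4 - 4*1² + 128*1) = -46782 + (-4 - 4*1 + 128) = -46782 + (-4 - 4 + 128) = -46782 + 120 = -46662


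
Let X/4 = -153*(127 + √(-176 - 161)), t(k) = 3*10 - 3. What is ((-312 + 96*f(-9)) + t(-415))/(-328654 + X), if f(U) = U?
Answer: 233464161/82634650106 - 175797*I*√337/41317325053 ≈ 0.0028253 - 7.8108e-5*I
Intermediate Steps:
t(k) = 27 (t(k) = 30 - 3 = 27)
X = -77724 - 612*I*√337 (X = 4*(-153*(127 + √(-176 - 161))) = 4*(-153*(127 + √(-337))) = 4*(-153*(127 + I*√337)) = 4*(-19431 - 153*I*√337) = -77724 - 612*I*√337 ≈ -77724.0 - 11235.0*I)
((-312 + 96*f(-9)) + t(-415))/(-328654 + X) = ((-312 + 96*(-9)) + 27)/(-328654 + (-77724 - 612*I*√337)) = ((-312 - 864) + 27)/(-406378 - 612*I*√337) = (-1176 + 27)/(-406378 - 612*I*√337) = -1149/(-406378 - 612*I*√337)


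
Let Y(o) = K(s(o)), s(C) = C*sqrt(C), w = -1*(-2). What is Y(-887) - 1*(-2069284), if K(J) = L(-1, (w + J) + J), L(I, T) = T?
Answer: 2069286 - 1774*I*sqrt(887) ≈ 2.0693e+6 - 52834.0*I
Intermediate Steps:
w = 2
s(C) = C**(3/2)
K(J) = 2 + 2*J (K(J) = (2 + J) + J = 2 + 2*J)
Y(o) = 2 + 2*o**(3/2)
Y(-887) - 1*(-2069284) = (2 + 2*(-887)**(3/2)) - 1*(-2069284) = (2 + 2*(-887*I*sqrt(887))) + 2069284 = (2 - 1774*I*sqrt(887)) + 2069284 = 2069286 - 1774*I*sqrt(887)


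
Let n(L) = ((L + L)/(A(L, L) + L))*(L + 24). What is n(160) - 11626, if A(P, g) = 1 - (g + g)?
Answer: -1907414/159 ≈ -11996.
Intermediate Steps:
A(P, g) = 1 - 2*g
n(L) = 2*L*(24 + L)/(1 - L) (n(L) = ((L + L)/((1 - 2*L) + L))*(L + 24) = ((2*L)/(1 - L))*(24 + L) = (2*L/(1 - L))*(24 + L) = 2*L*(24 + L)/(1 - L))
n(160) - 11626 = 2*160*(24 + 160)/(1 - 1*160) - 11626 = 2*160*184/(1 - 160) - 11626 = 2*160*184/(-159) - 11626 = 2*160*(-1/159)*184 - 11626 = -58880/159 - 11626 = -1907414/159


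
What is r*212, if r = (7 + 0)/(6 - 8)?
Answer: -742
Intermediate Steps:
r = -7/2 (r = 7/(-2) = 7*(-½) = -7/2 ≈ -3.5000)
r*212 = -7/2*212 = -742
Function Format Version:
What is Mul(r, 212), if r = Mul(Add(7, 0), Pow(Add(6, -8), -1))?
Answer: -742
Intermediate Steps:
r = Rational(-7, 2) (r = Mul(7, Pow(-2, -1)) = Mul(7, Rational(-1, 2)) = Rational(-7, 2) ≈ -3.5000)
Mul(r, 212) = Mul(Rational(-7, 2), 212) = -742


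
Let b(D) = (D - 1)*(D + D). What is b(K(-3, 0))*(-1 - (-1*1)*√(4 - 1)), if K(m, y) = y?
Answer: 0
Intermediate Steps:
b(D) = 2*D*(-1 + D) (b(D) = (-1 + D)*(2*D) = 2*D*(-1 + D))
b(K(-3, 0))*(-1 - (-1*1)*√(4 - 1)) = (2*0*(-1 + 0))*(-1 - (-1*1)*√(4 - 1)) = (2*0*(-1))*(-1 - (-1)*√3) = 0*(-1 + √3) = 0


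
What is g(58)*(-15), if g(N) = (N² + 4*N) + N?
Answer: -54810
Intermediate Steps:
g(N) = N² + 5*N
g(58)*(-15) = (58*(5 + 58))*(-15) = (58*63)*(-15) = 3654*(-15) = -54810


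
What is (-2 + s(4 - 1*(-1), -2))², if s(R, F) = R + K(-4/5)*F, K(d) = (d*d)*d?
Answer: 253009/15625 ≈ 16.193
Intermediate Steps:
K(d) = d³ (K(d) = d²*d = d³)
s(R, F) = R - 64*F/125 (s(R, F) = R + (-4/5)³*F = R + (-4*⅕)³*F = R + (-⅘)³*F = R - 64*F/125)
(-2 + s(4 - 1*(-1), -2))² = (-2 + ((4 - 1*(-1)) - 64/125*(-2)))² = (-2 + ((4 + 1) + 128/125))² = (-2 + (5 + 128/125))² = (-2 + 753/125)² = (503/125)² = 253009/15625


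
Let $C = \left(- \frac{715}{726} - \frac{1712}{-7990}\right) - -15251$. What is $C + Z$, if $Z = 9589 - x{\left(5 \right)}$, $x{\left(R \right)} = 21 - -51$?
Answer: $\frac{6530375381}{263670} \approx 24767.0$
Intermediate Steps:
$x{\left(R \right)} = 72$ ($x{\left(R \right)} = 21 + 51 = 72$)
$C = \frac{4021027991}{263670}$ ($C = \left(\left(-715\right) \frac{1}{726} - - \frac{856}{3995}\right) + 15251 = \left(- \frac{65}{66} + \frac{856}{3995}\right) + 15251 = - \frac{203179}{263670} + 15251 = \frac{4021027991}{263670} \approx 15250.0$)
$Z = 9517$ ($Z = 9589 - 72 = 9517$)
$C + Z = \frac{4021027991}{263670} + 9517 = \frac{6530375381}{263670}$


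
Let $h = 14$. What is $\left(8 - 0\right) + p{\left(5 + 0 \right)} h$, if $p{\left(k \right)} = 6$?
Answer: $92$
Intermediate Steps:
$\left(8 - 0\right) + p{\left(5 + 0 \right)} h = \left(8 - 0\right) + 6 \cdot 14 = \left(8 + 0\right) + 84 = 8 + 84 = 92$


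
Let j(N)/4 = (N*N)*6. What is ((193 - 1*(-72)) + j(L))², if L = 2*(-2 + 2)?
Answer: 70225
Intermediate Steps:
L = 0 (L = 2*0 = 0)
j(N) = 24*N² (j(N) = 4*((N*N)*6) = 4*(N²*6) = 4*(6*N²) = 24*N²)
((193 - 1*(-72)) + j(L))² = ((193 - 1*(-72)) + 24*0²)² = ((193 + 72) + 24*0)² = (265 + 0)² = 265² = 70225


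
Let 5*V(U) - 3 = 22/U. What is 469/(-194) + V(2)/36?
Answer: -10213/4365 ≈ -2.3397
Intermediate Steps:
V(U) = 3/5 + 22/(5*U) (V(U) = 3/5 + (22/U)/5 = 3/5 + 22/(5*U))
469/(-194) + V(2)/36 = 469/(-194) + ((1/5)*(22 + 3*2)/2)/36 = 469*(-1/194) + ((1/5)*(1/2)*(22 + 6))*(1/36) = -469/194 + ((1/5)*(1/2)*28)*(1/36) = -469/194 + (14/5)*(1/36) = -469/194 + 7/90 = -10213/4365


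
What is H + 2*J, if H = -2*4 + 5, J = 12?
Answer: 21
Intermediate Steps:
H = -3 (H = -8 + 5 = -3)
H + 2*J = -3 + 2*12 = -3 + 24 = 21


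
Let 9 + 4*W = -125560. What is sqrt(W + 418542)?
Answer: sqrt(1548599)/2 ≈ 622.21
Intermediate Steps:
W = -125569/4 (W = -9/4 + (1/4)*(-125560) = -9/4 - 31390 = -125569/4 ≈ -31392.)
sqrt(W + 418542) = sqrt(-125569/4 + 418542) = sqrt(1548599/4) = sqrt(1548599)/2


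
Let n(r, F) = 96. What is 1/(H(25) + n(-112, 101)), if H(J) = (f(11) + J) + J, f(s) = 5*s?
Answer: 1/201 ≈ 0.0049751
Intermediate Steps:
H(J) = 55 + 2*J (H(J) = (5*11 + J) + J = (55 + J) + J = 55 + 2*J)
1/(H(25) + n(-112, 101)) = 1/((55 + 2*25) + 96) = 1/((55 + 50) + 96) = 1/(105 + 96) = 1/201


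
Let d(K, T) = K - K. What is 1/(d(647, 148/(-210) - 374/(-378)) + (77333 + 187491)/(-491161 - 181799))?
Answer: -84120/33103 ≈ -2.5412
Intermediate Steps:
d(K, T) = 0
1/(d(647, 148/(-210) - 374/(-378)) + (77333 + 187491)/(-491161 - 181799)) = 1/(0 + (77333 + 187491)/(-491161 - 181799)) = 1/(0 + 264824/(-672960)) = 1/(0 + 264824*(-1/672960)) = 1/(0 - 33103/84120) = 1/(-33103/84120) = -84120/33103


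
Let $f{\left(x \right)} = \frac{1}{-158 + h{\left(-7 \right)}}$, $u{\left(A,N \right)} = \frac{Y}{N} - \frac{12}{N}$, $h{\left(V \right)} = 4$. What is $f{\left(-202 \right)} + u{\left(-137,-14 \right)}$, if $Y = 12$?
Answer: $- \frac{1}{154} \approx -0.0064935$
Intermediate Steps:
$u{\left(A,N \right)} = 0$ ($u{\left(A,N \right)} = \frac{12}{N} - \frac{12}{N} = 0$)
$f{\left(x \right)} = - \frac{1}{154}$ ($f{\left(x \right)} = \frac{1}{-158 + 4} = \frac{1}{-154} = - \frac{1}{154}$)
$f{\left(-202 \right)} + u{\left(-137,-14 \right)} = - \frac{1}{154} + 0 = - \frac{1}{154}$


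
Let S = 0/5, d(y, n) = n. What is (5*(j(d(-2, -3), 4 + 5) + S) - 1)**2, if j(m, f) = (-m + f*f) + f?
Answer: 215296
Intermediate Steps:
S = 0 (S = 0*(1/5) = 0)
j(m, f) = f + f**2 - m (j(m, f) = (-m + f**2) + f = (f**2 - m) + f = f + f**2 - m)
(5*(j(d(-2, -3), 4 + 5) + S) - 1)**2 = (5*(((4 + 5) + (4 + 5)**2 - 1*(-3)) + 0) - 1)**2 = (5*((9 + 9**2 + 3) + 0) - 1)**2 = (5*((9 + 81 + 3) + 0) - 1)**2 = (5*(93 + 0) - 1)**2 = (5*93 - 1)**2 = (465 - 1)**2 = 464**2 = 215296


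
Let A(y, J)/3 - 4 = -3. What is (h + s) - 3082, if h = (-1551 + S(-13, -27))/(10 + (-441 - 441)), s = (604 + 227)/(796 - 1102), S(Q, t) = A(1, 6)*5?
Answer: -34276285/11118 ≈ -3083.0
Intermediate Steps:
A(y, J) = 3 (A(y, J) = 12 + 3*(-3) = 12 - 9 = 3)
S(Q, t) = 15 (S(Q, t) = 3*5 = 15)
s = -277/102 (s = 831/(-306) = 831*(-1/306) = -277/102 ≈ -2.7157)
h = 192/109 (h = (-1551 + 15)/(10 + (-441 - 441)) = -1536/(10 - 882) = -1536/(-872) = -1536*(-1/872) = 192/109 ≈ 1.7615)
(h + s) - 3082 = (192/109 - 277/102) - 3082 = -10609/11118 - 3082 = -34276285/11118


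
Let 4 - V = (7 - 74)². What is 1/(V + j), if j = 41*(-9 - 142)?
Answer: -1/10676 ≈ -9.3668e-5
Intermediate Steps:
V = -4485 (V = 4 - (7 - 74)² = 4 - 1*(-67)² = 4 - 1*4489 = 4 - 4489 = -4485)
j = -6191 (j = 41*(-151) = -6191)
1/(V + j) = 1/(-4485 - 6191) = 1/(-10676) = -1/10676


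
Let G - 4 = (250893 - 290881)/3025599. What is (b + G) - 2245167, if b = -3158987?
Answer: -16350790875838/3025599 ≈ -5.4042e+6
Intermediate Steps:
G = 12062408/3025599 (G = 4 + (250893 - 290881)/3025599 = 4 - 39988*1/3025599 = 4 - 39988/3025599 = 12062408/3025599 ≈ 3.9868)
(b + G) - 2245167 = (-3158987 + 12062408/3025599) - 2245167 = -9557815845805/3025599 - 2245167 = -16350790875838/3025599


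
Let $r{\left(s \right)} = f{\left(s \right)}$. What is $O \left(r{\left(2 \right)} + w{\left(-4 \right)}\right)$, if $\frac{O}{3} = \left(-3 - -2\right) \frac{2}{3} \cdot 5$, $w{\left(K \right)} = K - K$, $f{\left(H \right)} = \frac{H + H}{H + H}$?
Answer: $-10$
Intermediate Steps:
$f{\left(H \right)} = 1$ ($f{\left(H \right)} = \frac{2 H}{2 H} = 2 H \frac{1}{2 H} = 1$)
$r{\left(s \right)} = 1$
$w{\left(K \right)} = 0$
$O = -10$ ($O = 3 \left(-3 - -2\right) \frac{2}{3} \cdot 5 = 3 \left(-3 + 2\right) 2 \cdot \frac{1}{3} \cdot 5 = 3 \left(-1\right) \frac{2}{3} \cdot 5 = 3 \left(\left(- \frac{2}{3}\right) 5\right) = 3 \left(- \frac{10}{3}\right) = -10$)
$O \left(r{\left(2 \right)} + w{\left(-4 \right)}\right) = - 10 \left(1 + 0\right) = \left(-10\right) 1 = -10$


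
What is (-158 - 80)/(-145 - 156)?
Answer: 34/43 ≈ 0.79070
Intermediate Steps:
(-158 - 80)/(-145 - 156) = -238/(-301) = -238*(-1/301) = 34/43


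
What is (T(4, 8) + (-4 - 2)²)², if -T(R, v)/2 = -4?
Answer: 1936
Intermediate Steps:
T(R, v) = 8 (T(R, v) = -2*(-4) = 8)
(T(4, 8) + (-4 - 2)²)² = (8 + (-4 - 2)²)² = (8 + (-6)²)² = (8 + 36)² = 44² = 1936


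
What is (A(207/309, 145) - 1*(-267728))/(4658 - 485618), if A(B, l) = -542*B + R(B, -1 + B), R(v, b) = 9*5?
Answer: -27543221/49538880 ≈ -0.55599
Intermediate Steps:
R(v, b) = 45
A(B, l) = 45 - 542*B (A(B, l) = -542*B + 45 = 45 - 542*B)
(A(207/309, 145) - 1*(-267728))/(4658 - 485618) = ((45 - 112194/309) - 1*(-267728))/(4658 - 485618) = ((45 - 112194/309) + 267728)/(-480960) = ((45 - 542*69/103) + 267728)*(-1/480960) = ((45 - 37398/103) + 267728)*(-1/480960) = (-32763/103 + 267728)*(-1/480960) = (27543221/103)*(-1/480960) = -27543221/49538880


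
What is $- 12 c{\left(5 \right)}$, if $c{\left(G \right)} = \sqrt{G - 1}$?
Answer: $-24$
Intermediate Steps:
$c{\left(G \right)} = \sqrt{-1 + G}$
$- 12 c{\left(5 \right)} = - 12 \sqrt{-1 + 5} = - 12 \sqrt{4} = \left(-12\right) 2 = -24$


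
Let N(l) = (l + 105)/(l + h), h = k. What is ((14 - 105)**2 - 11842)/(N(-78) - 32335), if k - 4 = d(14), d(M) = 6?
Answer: 242148/2198807 ≈ 0.11013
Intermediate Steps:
k = 10 (k = 4 + 6 = 10)
h = 10
N(l) = (105 + l)/(10 + l) (N(l) = (l + 105)/(l + 10) = (105 + l)/(10 + l))
((14 - 105)**2 - 11842)/(N(-78) - 32335) = ((14 - 105)**2 - 11842)/((105 - 78)/(10 - 78) - 32335) = ((-91)**2 - 11842)/(27/(-68) - 32335) = (8281 - 11842)/(-1/68*27 - 32335) = -3561/(-27/68 - 32335) = -3561/(-2198807/68) = -3561*(-68/2198807) = 242148/2198807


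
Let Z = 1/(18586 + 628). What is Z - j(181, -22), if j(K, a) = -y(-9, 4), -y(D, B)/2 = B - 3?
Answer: -38427/19214 ≈ -1.9999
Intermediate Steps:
y(D, B) = 6 - 2*B (y(D, B) = -2*(B - 3) = -2*(-3 + B) = 6 - 2*B)
j(K, a) = 2 (j(K, a) = -(6 - 2*4) = -(6 - 8) = -1*(-2) = 2)
Z = 1/19214 ≈ 5.2045e-5
Z - j(181, -22) = 1/19214 - 1*2 = 1/19214 - 2 = -38427/19214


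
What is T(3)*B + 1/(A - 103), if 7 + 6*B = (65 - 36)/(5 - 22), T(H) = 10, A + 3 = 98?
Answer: -5971/408 ≈ -14.635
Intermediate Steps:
A = 95 (A = -3 + 98 = 95)
B = -74/51 (B = -7/6 + ((65 - 36)/(5 - 22))/6 = -7/6 + (29/(-17))/6 = -7/6 + (29*(-1/17))/6 = -7/6 + (⅙)*(-29/17) = -7/6 - 29/102 = -74/51 ≈ -1.4510)
T(3)*B + 1/(A - 103) = 10*(-74/51) + 1/(95 - 103) = -740/51 + 1/(-8) = -740/51 - ⅛ = -5971/408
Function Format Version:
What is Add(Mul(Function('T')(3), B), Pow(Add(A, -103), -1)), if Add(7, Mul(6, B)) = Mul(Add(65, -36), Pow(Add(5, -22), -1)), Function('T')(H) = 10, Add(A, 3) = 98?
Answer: Rational(-5971, 408) ≈ -14.635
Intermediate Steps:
A = 95 (A = Add(-3, 98) = 95)
B = Rational(-74, 51) (B = Add(Rational(-7, 6), Mul(Rational(1, 6), Mul(Add(65, -36), Pow(Add(5, -22), -1)))) = Add(Rational(-7, 6), Mul(Rational(1, 6), Mul(29, Pow(-17, -1)))) = Add(Rational(-7, 6), Mul(Rational(1, 6), Mul(29, Rational(-1, 17)))) = Add(Rational(-7, 6), Mul(Rational(1, 6), Rational(-29, 17))) = Add(Rational(-7, 6), Rational(-29, 102)) = Rational(-74, 51) ≈ -1.4510)
Add(Mul(Function('T')(3), B), Pow(Add(A, -103), -1)) = Add(Mul(10, Rational(-74, 51)), Pow(Add(95, -103), -1)) = Add(Rational(-740, 51), Pow(-8, -1)) = Add(Rational(-740, 51), Rational(-1, 8)) = Rational(-5971, 408)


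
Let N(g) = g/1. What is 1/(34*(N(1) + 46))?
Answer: 1/1598 ≈ 0.00062578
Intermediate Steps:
N(g) = g (N(g) = g*1 = g)
1/(34*(N(1) + 46)) = 1/(34*(1 + 46)) = 1/(34*47) = 1/1598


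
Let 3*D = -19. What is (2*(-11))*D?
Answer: 418/3 ≈ 139.33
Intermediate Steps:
D = -19/3 (D = (⅓)*(-19) = -19/3 ≈ -6.3333)
(2*(-11))*D = (2*(-11))*(-19/3) = -22*(-19/3) = 418/3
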